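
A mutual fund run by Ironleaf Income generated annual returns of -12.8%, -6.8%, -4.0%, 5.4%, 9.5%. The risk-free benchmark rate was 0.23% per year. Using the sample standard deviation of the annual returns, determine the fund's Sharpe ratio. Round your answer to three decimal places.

-0.217

μ = (-12.8 − 6.8 − 4 + 5.4 + 9.5) / 5 = -1.7400%
Σ(r − μ)² = (-12.8 − (-1.7400))² + (-6.8 − (-1.7400))² + (-4 − (-1.7400))² + … = 330.3520
sample σ = √(330.3520 / 4) = √82.5880 = 9.0878%
Sharpe = (μ − rf) / σ = (-1.7400 − 0.23) / 9.0878 = -1.9700 / 9.0878 = -0.2168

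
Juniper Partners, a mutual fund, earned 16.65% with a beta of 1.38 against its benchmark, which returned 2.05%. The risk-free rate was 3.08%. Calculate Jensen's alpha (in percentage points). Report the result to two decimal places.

CAPM expected return = Rf + β(Rm − Rf) = 3.08% + 1.38 × (2.05% − 3.08%) = 3.08 + 1.38 × -1.03 = 1.6586%
Jensen's α = Rp − E[R] = 16.65% − 1.6586% = 14.9914

14.99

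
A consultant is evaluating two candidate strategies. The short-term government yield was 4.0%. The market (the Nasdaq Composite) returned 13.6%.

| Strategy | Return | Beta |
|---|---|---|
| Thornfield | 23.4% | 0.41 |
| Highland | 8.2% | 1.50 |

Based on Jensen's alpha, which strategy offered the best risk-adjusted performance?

Thornfield: α = 23.4% − [4.0% + 0.41 × (13.6% − 4.0%)] = 15.464
Highland: α = 8.2% − [4.0% + 1.50 × (13.6% − 4.0%)] = -10.200
Highest: Thornfield (15.464).

Thornfield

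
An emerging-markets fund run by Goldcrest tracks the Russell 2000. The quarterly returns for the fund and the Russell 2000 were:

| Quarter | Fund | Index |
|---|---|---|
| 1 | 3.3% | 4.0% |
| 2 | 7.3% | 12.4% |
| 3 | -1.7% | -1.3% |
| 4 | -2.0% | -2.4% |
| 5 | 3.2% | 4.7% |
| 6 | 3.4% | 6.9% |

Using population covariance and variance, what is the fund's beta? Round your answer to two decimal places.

r̄p = 2.2500%,  r̄m = 4.0500%
Cov = Σ(rp − r̄p)(rm − r̄m) / 6 = 15.7592
Var(rm) = Σ(rm − r̄m)² / 6 = 24.7492
β = Cov / Var = 15.7592 / 24.7492 = 0.6368

0.64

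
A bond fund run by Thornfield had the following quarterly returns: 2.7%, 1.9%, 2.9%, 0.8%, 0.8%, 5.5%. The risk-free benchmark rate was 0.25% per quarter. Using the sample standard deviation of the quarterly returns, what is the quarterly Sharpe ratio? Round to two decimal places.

1.25

Mean return r̄ = 14.60 / 6 = 2.4333%
Σ(r − r̄)² = (2.7 − 2.4333)² + (1.9 − 2.4333)² + … = 15.3133
sample σ = √(15.3133 / 5) = √3.0627 = 1.7501%
Sharpe = (r̄ − rf) / σ = (2.4333 − 0.25) / 1.7501 = 2.1833 / 1.7501 = 1.2475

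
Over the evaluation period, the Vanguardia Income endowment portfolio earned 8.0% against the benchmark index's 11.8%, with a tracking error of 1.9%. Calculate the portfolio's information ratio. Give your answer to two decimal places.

-2.00

IR = (Rp − Rb) / TE = (8.0% − 11.8%) / 1.9% = -3.80% / 1.9% = -2.0000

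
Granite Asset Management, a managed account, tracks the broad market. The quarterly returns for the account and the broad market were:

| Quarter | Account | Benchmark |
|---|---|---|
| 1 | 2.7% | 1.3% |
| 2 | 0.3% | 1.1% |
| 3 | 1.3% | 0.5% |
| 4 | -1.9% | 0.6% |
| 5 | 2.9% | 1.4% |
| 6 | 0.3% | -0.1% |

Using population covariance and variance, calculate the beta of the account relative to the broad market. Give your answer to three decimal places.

r̄p = 0.9333%,  r̄m = 0.8000%
Cov = Σ(rp − r̄p)(rm − r̄m) / 6 = 0.4833
Var(rm) = Σ(rm − r̄m)² / 6 = 0.2733
β = Cov / Var = 0.4833 / 0.2733 = 1.7684

1.768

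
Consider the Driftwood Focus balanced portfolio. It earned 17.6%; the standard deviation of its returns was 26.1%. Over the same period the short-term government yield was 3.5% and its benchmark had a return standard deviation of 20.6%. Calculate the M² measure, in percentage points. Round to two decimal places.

14.63

Sharpe = (Rp − Rf) / σp = (17.6% − 3.5%) / 26.1% = 0.5402
M² = Rf + Sharpe × σm = 3.5% + 0.5402 × 20.6% = 14.6281%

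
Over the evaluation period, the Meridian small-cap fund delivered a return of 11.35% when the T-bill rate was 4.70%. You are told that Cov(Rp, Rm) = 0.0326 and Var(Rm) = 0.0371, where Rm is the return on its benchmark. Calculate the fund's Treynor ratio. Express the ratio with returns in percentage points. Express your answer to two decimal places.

β = Cov / Var = 0.0326 / 0.0371 = 0.8787
Treynor = (Rp − Rf) / β = (11.35% − 4.70%) / 0.8787 = 6.65 / 0.8787 = 7.5680

7.57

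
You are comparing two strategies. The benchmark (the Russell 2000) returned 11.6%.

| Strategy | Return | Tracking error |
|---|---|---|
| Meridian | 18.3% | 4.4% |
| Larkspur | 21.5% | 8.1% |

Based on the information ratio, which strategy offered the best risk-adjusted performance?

Meridian: IR = (18.3% − 11.6%) / 4.4% = 1.523
Larkspur: IR = (21.5% − 11.6%) / 8.1% = 1.222
Highest: Meridian (1.523).

Meridian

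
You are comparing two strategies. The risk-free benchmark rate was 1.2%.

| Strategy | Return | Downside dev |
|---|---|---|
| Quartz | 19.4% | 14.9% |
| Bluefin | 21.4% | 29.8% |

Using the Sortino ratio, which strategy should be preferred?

Quartz

Quartz: Sortino ratio = (19.4% − 1.2%) / 14.9% = 1.221
Bluefin: Sortino ratio = (21.4% − 1.2%) / 29.8% = 0.678
Highest: Quartz (1.221).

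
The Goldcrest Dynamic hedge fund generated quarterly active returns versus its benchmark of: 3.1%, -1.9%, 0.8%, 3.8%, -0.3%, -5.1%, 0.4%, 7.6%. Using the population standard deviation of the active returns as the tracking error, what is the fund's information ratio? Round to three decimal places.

0.292

μ = (3.1 − 1.9 + 0.8 + 3.8 − 0.3 − 5.1 + 0.4 + 7.6) / 8 = 8.40 / 8 = 1.0500%
Population σ = √[Σ(r − μ)² / 8] = √[103.5000 / 8] = √12.9375 = 3.5969%
IR = μ / tracking error = 1.0500 / 3.5969 = 0.2919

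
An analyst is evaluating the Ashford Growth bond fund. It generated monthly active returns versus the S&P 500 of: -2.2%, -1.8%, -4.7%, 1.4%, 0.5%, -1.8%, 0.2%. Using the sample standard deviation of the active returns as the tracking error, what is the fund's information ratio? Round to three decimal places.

-0.581

μ = (-2.2 − 1.8 − 4.7 + 1.4 + 0.5 − 1.8 + 0.2) / 7 = -1.2000%
Σ(r − μ)² = (-2.2 − (-1.2000))² + (-1.8 − (-1.2000))² + … = 25.5800
sample σ = √(25.5800 / 6) = √4.2633 = 2.0648%
IR = μ / tracking error = -1.2000 / 2.0648 = -0.5812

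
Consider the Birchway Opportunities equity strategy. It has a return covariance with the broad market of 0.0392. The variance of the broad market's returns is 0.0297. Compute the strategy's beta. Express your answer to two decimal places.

β = Cov(Rp, Rm) / Var(Rm) = 0.0392 / 0.0297 = 1.3199

1.32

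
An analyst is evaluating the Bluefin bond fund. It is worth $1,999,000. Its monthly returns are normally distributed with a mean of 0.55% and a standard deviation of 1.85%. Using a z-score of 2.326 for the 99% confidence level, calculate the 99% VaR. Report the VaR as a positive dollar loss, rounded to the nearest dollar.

Return at the 99% tail: μ − z·σ = 0.55% − 2.326 × 1.85% = 0.55 − 4.3031 = -3.7531%
VaR = −(-3.7531%) × $1,999,000 = 3.7531% × $1,999,000 = $75,024

$75,024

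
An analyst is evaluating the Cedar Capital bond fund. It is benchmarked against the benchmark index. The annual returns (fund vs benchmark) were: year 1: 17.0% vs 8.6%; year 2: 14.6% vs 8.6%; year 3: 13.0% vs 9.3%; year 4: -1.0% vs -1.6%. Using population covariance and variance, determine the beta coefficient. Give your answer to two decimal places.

1.50

r̄p = 10.9000%,  r̄m = 6.2250%
Cov = Σ(rp − r̄p)(rm − r̄m) / 4 = 30.7125
Var(rm) = Σ(rm − r̄m)² / 4 = 20.4919
β = Cov / Var = 30.7125 / 20.4919 = 1.4988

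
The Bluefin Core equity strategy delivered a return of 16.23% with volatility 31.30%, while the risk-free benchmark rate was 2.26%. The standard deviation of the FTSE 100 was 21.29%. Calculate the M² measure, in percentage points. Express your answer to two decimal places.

11.76

Sharpe = (Rp − Rf) / σp = (16.23% − 2.26%) / 31.30% = 0.4463
M² = Rf + Sharpe × σm = 2.26% + 0.4463 × 21.29% = 11.7617%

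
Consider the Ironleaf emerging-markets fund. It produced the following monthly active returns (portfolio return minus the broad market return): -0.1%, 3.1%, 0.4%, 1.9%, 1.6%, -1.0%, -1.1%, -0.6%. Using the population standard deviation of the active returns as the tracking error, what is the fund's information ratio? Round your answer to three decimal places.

μ = (-0.1 + 3.1 + 0.4 + 1.9 + 1.6 − 1 − 1.1 − 0.6) / 8 = 4.20 / 8 = 0.5250%
Σ(r − μ)² = (-0.1 − 0.5250)² + (3.1 − 0.5250)² + (0.4 − 0.5250)² + … = 16.3150
population σ = √(16.3150 / 8) = √2.0394 = 1.4281%
IR = μ / tracking error = 0.5250 / 1.4281 = 0.3676

0.368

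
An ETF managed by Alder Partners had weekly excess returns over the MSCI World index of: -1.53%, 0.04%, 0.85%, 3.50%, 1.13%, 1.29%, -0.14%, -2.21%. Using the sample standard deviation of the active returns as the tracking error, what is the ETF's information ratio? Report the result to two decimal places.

μ = (-1.53 + 0.04 + 0.85 + 3.5 + 1.13 + 1.29 − 0.14 − 2.21) / 8 = 2.930 / 8 = 0.3663%
Sample std dev = √[22.0866 / 7] = 1.7763%
IR = μ / tracking error = 0.3663 / 1.7763 = 0.2062

0.21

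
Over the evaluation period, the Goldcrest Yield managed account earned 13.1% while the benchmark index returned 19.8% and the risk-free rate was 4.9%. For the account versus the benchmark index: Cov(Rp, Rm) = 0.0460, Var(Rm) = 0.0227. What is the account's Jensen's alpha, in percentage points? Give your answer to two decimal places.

-21.99

β = Cov / Var = 0.0460 / 0.0227 = 2.0264
E[R] = Rf + β(Rm − Rf) = 4.9% + 2.0264 × (19.8% − 4.9%) = 35.0934%
α = Rp − E[R] = 13.1% − 35.0934% = -21.9934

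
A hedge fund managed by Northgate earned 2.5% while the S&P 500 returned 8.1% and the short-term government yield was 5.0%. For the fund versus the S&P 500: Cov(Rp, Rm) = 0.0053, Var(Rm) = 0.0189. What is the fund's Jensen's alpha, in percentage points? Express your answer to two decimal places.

-3.37

β = Cov / Var = 0.0053 / 0.0189 = 0.2804
E[R] = Rf + β(Rm − Rf) = 5.0% + 0.2804 × (8.1% − 5.0%) = 5.8692%
α = Rp − E[R] = 2.5% − 5.8692% = -3.3692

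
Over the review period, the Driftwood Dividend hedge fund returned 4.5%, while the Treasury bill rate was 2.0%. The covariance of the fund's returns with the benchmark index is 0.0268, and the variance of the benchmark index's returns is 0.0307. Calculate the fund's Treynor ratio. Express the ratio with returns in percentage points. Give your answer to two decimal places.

β = Cov / Var = 0.0268 / 0.0307 = 0.8730
Treynor = (Rp − Rf) / β = (4.5% − 2.0%) / 0.8730 = 2.50 / 0.8730 = 2.8637

2.86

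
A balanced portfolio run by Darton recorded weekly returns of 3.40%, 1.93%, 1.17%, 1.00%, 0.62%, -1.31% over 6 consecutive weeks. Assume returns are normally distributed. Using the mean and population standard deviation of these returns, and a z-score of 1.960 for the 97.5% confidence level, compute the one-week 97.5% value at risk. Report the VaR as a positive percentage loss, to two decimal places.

1.64

Mean return r̄ = 6.810 / 6 = 1.1350%
Population std dev = √[12.0250 / 6] = 1.4157%
VaR = −(r̄ − z·σ) = −(1.1350 − 1.960 × 1.4157) = −(-1.6398) = 1.6398%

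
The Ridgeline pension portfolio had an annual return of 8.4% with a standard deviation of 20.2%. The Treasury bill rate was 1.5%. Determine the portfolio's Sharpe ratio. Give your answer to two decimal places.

Sharpe = (Rp − Rf) / σp = (8.4% − 1.5%) / 20.2% = 6.90% / 20.2% = 0.3416

0.34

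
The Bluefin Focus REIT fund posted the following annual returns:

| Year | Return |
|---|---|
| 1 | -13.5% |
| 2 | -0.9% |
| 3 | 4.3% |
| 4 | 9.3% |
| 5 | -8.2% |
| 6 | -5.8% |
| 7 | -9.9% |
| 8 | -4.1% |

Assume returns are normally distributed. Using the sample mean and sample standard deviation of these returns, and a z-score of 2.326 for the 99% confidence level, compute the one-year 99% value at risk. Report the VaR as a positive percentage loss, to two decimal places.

Mean return r̄ = -28.80 / 8 = -3.6000%
Sample std dev = √[400.0600 / 7] = 7.5599%
VaR = −(r̄ − z·σ) = −(-3.6000 − 2.326 × 7.5599) = −(-21.1843) = 21.1843%

21.18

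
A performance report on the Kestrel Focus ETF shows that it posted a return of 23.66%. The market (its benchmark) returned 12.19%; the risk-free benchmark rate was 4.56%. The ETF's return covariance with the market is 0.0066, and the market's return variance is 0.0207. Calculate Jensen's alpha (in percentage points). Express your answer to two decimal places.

β = Cov / Var = 0.0066 / 0.0207 = 0.3188
E[R] = Rf + β(Rm − Rf) = 4.56% + 0.3188 × (12.19% − 4.56%) = 6.9924%
α = Rp − E[R] = 23.66% − 6.9924% = 16.6676

16.67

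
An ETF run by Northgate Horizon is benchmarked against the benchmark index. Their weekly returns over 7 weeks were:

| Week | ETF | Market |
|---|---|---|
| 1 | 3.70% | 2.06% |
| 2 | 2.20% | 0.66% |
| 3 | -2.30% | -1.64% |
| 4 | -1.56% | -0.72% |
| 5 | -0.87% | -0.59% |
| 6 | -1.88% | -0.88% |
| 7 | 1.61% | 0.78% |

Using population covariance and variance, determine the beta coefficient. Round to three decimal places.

1.816

r̄p = 0.1286%,  r̄m = -0.0471%
Cov = Σ(rp − r̄p)(rm − r̄m) / 7 = 2.4907
Var(rm) = Σ(rm − r̄m)² / 7 = 1.3718
β = Cov / Var = 2.4907 / 1.3718 = 1.8156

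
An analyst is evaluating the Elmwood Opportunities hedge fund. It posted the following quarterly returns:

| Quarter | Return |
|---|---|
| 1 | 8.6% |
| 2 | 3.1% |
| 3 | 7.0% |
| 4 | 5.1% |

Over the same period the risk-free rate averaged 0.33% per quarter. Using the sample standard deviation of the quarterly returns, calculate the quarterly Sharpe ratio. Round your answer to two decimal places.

r̄ = (8.6 + 3.1 + 7 + 5.1) / 4 = 5.9500%
Σ(r − r̄)² = (8.6 − 5.9500)² + (3.1 − 5.9500)² + … = 16.9700
sample σ = √(16.9700 / 3) = √5.6567 = 2.3784%
Sharpe = (r̄ − rf) / σ = (5.9500 − 0.33) / 2.3784 = 5.6200 / 2.3784 = 2.3629

2.36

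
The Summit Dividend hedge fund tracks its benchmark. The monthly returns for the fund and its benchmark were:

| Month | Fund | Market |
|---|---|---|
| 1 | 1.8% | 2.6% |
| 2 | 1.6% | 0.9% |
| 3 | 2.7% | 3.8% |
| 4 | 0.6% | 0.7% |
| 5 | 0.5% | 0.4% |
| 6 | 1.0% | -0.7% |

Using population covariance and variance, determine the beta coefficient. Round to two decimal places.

r̄p = 1.3667%,  r̄m = 1.2833%
Cov = Σ(rp − r̄p)(rm − r̄m) / 6 = 0.9628
Var(rm) = Σ(rm − r̄m)² / 6 = 2.2114
β = Cov / Var = 0.9628 / 2.2114 = 0.4354

0.44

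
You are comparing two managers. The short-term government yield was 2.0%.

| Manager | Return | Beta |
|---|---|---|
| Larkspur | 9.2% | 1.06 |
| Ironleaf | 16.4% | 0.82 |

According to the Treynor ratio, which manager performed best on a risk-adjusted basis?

Ironleaf

Larkspur: Treynor = (9.2% − 2.0%) / 1.06 = 6.792
Ironleaf: Treynor = (16.4% − 2.0%) / 0.82 = 17.561
Highest: Ironleaf (17.561).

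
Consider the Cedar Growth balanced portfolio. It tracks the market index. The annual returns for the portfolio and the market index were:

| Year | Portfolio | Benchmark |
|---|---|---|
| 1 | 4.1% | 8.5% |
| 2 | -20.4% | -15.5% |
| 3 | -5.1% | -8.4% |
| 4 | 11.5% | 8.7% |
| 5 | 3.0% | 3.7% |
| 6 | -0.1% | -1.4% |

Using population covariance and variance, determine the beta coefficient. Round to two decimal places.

1.06

r̄p = -1.1667%,  r̄m = -0.7333%
Cov = Σ(rp − r̄p)(rm − r̄m) / 6 = 83.3411
Var(rm) = Σ(rm − r̄m)² / 6 = 78.5289
β = Cov / Var = 83.3411 / 78.5289 = 1.0613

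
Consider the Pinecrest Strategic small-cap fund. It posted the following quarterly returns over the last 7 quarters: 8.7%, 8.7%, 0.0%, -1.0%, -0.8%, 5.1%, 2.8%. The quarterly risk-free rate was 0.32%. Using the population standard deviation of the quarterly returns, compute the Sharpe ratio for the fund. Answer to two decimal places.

0.77

μ = (8.7 + 8.7 + 0 − 1 − 0.8 + 5.1 + 2.8) / 7 = 23.50 / 7 = 3.3571%
Σ(r − μ)² = 107.9771; population σ = √(107.9771/7) = 3.9275%
Sharpe = (μ − rf) / σ = (3.3571 − 0.32) / 3.9275 = 3.0371 / 3.9275 = 0.7733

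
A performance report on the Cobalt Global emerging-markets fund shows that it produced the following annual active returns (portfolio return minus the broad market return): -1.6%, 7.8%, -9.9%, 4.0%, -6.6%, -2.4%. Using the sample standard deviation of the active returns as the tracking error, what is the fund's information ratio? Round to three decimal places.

r̄ = (-1.6 + 7.8 − 9.9 + 4 − 6.6 − 2.4) / 6 = -1.4500%
Σ(r − r̄)² = (-1.6 − (-1.4500))² + (7.8 − (-1.4500))² + … = 214.1150
sample σ = √(214.1150 / 5) = √42.8230 = 6.5439%
IR = r̄ / tracking error = -1.4500 / 6.5439 = -0.2216

-0.222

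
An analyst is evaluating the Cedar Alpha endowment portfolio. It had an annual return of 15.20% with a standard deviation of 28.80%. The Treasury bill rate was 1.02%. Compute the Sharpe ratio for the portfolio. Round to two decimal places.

Sharpe = (Rp − Rf) / σp = (15.20% − 1.02%) / 28.80% = 14.18% / 28.80% = 0.4924

0.49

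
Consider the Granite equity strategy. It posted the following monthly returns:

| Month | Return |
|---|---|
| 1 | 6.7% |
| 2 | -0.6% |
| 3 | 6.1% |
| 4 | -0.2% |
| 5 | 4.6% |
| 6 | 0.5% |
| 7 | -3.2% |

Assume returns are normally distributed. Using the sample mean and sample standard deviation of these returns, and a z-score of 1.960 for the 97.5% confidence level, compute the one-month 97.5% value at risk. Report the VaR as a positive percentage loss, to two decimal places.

5.46

Mean return r̄ = 13.90 / 7 = 1.9857%
Σ(r − r̄)² = (6.7 − 1.9857)² + (-0.6 − 1.9857)² + … = 86.5486
σ = √[86.5486 / 6] = 3.7980%
VaR = −(r̄ − z·σ) = −(1.9857 − 1.960 × 3.7980) = −(-5.4584) = 5.4584%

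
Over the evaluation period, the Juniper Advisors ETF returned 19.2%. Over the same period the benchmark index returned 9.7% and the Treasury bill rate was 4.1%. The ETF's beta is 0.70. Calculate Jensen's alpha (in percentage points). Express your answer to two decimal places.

11.18

CAPM expected return = Rf + β(Rm − Rf) = 4.1% + 0.70 × (9.7% − 4.1%) = 4.1 + 0.70 × 5.60 = 8.0200%
Jensen's α = Rp − E[R] = 19.2% − 8.0200% = 11.1800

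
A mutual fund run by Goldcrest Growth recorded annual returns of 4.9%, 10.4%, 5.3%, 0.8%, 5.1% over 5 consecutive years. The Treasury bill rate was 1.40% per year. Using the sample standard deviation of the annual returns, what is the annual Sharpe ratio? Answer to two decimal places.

1.14

r̄ = (4.9 + 10.4 + 5.3 + 0.8 + 5.1) / 5 = 26.50 / 5 = 5.3000%
Σ(r − r̄)² = (4.9 − 5.3000)² + (10.4 − 5.3000)² + (5.3 − 5.3000)² + … = 46.4600
sample σ = √(46.4600 / 4) = √11.6150 = 3.4081%
Sharpe = (r̄ − rf) / σ = (5.3000 − 1.4) / 3.4081 = 3.9000 / 3.4081 = 1.1443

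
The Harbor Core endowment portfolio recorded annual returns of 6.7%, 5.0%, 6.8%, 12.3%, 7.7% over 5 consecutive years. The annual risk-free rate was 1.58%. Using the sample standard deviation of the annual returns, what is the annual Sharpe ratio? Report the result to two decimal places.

2.23

r̄ = (6.7 + 5 + 6.8 + 12.3 + 7.7) / 5 = 7.7000%
Σ(r − r̄)² = 30.2600; sample σ = √(30.2600/4) = 2.7505%
Sharpe = (r̄ − rf) / σ = (7.7000 − 1.58) / 2.7505 = 6.1200 / 2.7505 = 2.2250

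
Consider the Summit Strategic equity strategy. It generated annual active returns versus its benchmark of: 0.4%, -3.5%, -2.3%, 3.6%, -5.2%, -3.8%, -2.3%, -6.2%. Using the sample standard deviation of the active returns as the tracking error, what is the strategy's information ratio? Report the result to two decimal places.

r̄ = (0.4 − 3.5 − 2.3 + 3.6 − 5.2 − 3.8 − 2.3 − 6.2) / 8 = -19.30 / 8 = -2.4125%
Σ(r − r̄)² = (0.4 − (-2.4125))² + (-3.5 − (-2.4125))² + (-2.3 − (-2.4125))² + … = 69.3088
sample σ = √(69.3088 / 7) = √9.9013 = 3.1466%
IR = r̄ / tracking error = -2.4125 / 3.1466 = -0.7667

-0.77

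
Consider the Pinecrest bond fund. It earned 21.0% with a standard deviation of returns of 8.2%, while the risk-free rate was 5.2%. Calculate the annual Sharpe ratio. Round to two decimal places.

1.93

Sharpe = (Rp − Rf) / σp = (21.0% − 5.2%) / 8.2% = 15.80% / 8.2% = 1.9268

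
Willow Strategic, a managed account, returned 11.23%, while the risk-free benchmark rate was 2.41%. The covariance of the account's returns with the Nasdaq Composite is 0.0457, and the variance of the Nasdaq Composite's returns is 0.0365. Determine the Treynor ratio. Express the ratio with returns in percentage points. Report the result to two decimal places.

β = Cov / Var = 0.0457 / 0.0365 = 1.2521
Treynor = (Rp − Rf) / β = (11.23% − 2.41%) / 1.2521 = 8.82 / 1.2521 = 7.0442

7.04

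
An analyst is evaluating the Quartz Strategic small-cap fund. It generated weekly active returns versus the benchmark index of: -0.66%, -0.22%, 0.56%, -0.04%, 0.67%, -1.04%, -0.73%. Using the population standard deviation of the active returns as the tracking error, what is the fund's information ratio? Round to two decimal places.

-0.35

r̄ = (-0.66 − 0.22 + 0.56 − 0.04 + 0.67 − 1.04 − 0.73) / 7 = -0.2086%
Population std dev = √[2.5581 / 7] = 0.6045%
IR = r̄ / tracking error = -0.2086 / 0.6045 = -0.3451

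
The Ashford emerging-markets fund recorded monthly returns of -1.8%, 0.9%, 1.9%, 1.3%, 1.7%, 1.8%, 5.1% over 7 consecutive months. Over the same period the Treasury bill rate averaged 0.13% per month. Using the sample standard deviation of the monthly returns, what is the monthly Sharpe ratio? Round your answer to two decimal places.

Mean return r̄ = 10.90 / 7 = 1.5571%
Σ(r − r̄)² = (-1.8 − 1.5571)² + (0.9 − 1.5571)² + (1.9 − 1.5571)² + … = 24.5171
sample σ = √(24.5171 / 6) = √4.0862 = 2.0214%
Sharpe = (r̄ − rf) / σ = (1.5571 − 0.13) / 2.0214 = 1.4271 / 2.0214 = 0.7060

0.71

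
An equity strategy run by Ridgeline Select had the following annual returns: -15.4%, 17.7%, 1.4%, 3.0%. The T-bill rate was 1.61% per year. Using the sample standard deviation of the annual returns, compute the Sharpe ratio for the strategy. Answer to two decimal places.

μ = (-15.4 + 17.7 + 1.4 + 3) / 4 = 1.6750%
Σ(r − μ)² = 550.1875; sample σ = √(550.1875/3) = 13.5424%
Sharpe = (μ − rf) / σ = (1.6750 − 1.61) / 13.5424 = 0.0650 / 13.5424 = 0.0048

0.00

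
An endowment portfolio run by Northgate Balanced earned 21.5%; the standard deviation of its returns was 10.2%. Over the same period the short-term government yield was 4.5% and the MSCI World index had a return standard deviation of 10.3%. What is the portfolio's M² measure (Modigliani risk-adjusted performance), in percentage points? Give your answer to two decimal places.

21.67

Sharpe = (Rp − Rf) / σp = (21.5% − 4.5%) / 10.2% = 1.6667
M² = Rf + Sharpe × σm = 4.5% + 1.6667 × 10.3% = 21.6670%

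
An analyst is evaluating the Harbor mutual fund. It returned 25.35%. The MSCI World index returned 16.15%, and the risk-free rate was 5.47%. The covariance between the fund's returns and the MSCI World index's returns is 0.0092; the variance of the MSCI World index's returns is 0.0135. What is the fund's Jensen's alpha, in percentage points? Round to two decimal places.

β = Cov / Var = 0.0092 / 0.0135 = 0.6815
E[R] = Rf + β(Rm − Rf) = 5.47% + 0.6815 × (16.15% − 5.47%) = 12.7484%
α = Rp − E[R] = 25.35% − 12.7484% = 12.6016

12.60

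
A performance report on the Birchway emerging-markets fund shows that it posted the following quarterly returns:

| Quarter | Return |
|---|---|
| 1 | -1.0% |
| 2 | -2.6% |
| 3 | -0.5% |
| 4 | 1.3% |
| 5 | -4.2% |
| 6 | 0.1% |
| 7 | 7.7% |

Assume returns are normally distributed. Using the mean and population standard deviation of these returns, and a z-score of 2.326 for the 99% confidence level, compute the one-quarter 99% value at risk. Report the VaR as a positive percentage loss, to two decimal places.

r̄ = (-1 − 2.6 − 0.5 + 1.3 − 4.2 + 0.1 + 7.7) / 7 = 0.80 / 7 = 0.1143%
Σ(r − r̄)² = (-1 − 0.1143)² + (-2.6 − 0.1143)² + … = 86.5486
population σ = √(86.5486 / 7) = √12.3641 = 3.5163%
VaR = −(r̄ − z·σ) = −(0.1143 − 2.326 × 3.5163) = −(-8.0646) = 8.0646%

8.06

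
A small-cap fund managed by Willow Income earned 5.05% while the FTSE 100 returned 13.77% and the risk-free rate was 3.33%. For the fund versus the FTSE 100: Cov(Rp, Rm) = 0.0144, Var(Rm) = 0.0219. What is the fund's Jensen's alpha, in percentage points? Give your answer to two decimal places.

β = Cov / Var = 0.0144 / 0.0219 = 0.6575
E[R] = Rf + β(Rm − Rf) = 3.33% + 0.6575 × (13.77% − 3.33%) = 10.1943%
α = Rp − E[R] = 5.05% − 10.1943% = -5.1443

-5.14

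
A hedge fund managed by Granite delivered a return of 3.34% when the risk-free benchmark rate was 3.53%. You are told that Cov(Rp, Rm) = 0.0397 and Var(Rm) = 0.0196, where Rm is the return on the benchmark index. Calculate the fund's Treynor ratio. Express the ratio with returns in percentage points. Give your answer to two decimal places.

-0.09

β = Cov / Var = 0.0397 / 0.0196 = 2.0255
Treynor = (Rp − Rf) / β = (3.34% − 3.53%) / 2.0255 = -0.19 / 2.0255 = -0.0938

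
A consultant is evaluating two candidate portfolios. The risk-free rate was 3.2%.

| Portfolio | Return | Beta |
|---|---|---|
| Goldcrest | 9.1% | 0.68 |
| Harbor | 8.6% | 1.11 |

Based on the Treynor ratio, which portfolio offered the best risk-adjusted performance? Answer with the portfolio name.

Goldcrest: Treynor = (9.1% − 3.2%) / 0.68 = 8.676
Harbor: Treynor = (8.6% − 3.2%) / 1.11 = 4.865
Highest: Goldcrest (8.676).

Goldcrest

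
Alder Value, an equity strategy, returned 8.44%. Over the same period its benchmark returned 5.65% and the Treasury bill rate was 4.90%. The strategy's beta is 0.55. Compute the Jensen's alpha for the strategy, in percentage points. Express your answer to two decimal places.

CAPM expected return = Rf + β(Rm − Rf) = 4.90% + 0.55 × (5.65% − 4.90%) = 4.9 + 0.55 × 0.75 = 5.3125%
Jensen's α = Rp − E[R] = 8.44% − 5.3125% = 3.1275

3.13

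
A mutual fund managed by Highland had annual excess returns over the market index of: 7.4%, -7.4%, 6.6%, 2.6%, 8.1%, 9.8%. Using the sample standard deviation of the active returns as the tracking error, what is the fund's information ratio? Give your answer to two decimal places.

Mean return r̄ = 27.10 / 6 = 4.5167%
Sample std dev = √[199.0883 / 5] = 6.3101%
IR = r̄ / tracking error = 4.5167 / 6.3101 = 0.7158

0.72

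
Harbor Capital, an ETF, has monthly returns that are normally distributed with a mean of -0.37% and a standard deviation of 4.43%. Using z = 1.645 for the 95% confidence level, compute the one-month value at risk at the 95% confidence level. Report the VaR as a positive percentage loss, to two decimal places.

VaR (as % loss) = −(μ − z·σ) = −(-0.37% − 1.645 × 4.43%) = −(-7.65735%) = 7.65735%

7.66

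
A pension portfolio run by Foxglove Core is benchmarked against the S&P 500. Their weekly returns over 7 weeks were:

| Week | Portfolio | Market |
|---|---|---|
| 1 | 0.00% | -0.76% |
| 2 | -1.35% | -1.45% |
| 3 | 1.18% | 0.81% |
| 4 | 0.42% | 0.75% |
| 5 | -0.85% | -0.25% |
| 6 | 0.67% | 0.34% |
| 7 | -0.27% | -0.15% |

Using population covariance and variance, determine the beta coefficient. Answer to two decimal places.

r̄p = -0.0286%,  r̄m = -0.1014%
Cov = Σ(rp − r̄p)(rm − r̄m) / 7 = 0.5270
Var(rm) = Σ(rm − r̄m)² / 7 = 0.5753
β = Cov / Var = 0.5270 / 0.5753 = 0.9160

0.92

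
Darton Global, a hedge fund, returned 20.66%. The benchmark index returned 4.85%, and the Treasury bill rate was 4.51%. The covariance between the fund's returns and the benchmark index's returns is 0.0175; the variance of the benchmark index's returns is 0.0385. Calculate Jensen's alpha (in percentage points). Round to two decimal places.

16.00

β = Cov / Var = 0.0175 / 0.0385 = 0.4545
E[R] = Rf + β(Rm − Rf) = 4.51% + 0.4545 × (4.85% − 4.51%) = 4.6645%
α = Rp − E[R] = 20.66% − 4.6645% = 15.9955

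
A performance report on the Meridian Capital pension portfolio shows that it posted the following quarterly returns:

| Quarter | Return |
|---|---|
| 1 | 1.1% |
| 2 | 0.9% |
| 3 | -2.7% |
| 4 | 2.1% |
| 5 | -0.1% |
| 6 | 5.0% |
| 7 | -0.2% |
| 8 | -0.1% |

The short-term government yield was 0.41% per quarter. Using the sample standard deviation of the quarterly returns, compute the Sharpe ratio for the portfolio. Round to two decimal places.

0.15

r̄ = (1.1 + 0.9 − 2.7 + 2.1 − 0.1 + 5 − 0.2 − 0.1) / 8 = 0.7500%
Σ(r − r̄)² = 34.2800; sample σ = √(34.2800/7) = 2.2129%
Sharpe = (r̄ − rf) / σ = (0.7500 − 0.41) / 2.2129 = 0.3400 / 2.2129 = 0.1536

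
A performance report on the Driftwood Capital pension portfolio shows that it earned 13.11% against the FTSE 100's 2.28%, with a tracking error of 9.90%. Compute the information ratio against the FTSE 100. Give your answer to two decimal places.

1.09

IR = (Rp − Rb) / TE = (13.11% − 2.28%) / 9.90% = 10.83% / 9.90% = 1.0939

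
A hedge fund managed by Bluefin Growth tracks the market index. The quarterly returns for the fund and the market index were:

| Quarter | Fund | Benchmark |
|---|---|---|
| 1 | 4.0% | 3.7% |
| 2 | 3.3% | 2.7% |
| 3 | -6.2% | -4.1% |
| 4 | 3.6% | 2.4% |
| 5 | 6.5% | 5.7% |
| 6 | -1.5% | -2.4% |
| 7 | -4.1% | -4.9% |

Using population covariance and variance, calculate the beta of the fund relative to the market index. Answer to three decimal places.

1.111

r̄p = 0.8000%,  r̄m = 0.4429%
Cov = Σ(rp − r̄p)(rm − r̄m) / 7 = 16.5757
Var(rm) = Σ(rm − r̄m)² / 7 = 14.9196
β = Cov / Var = 16.5757 / 14.9196 = 1.1110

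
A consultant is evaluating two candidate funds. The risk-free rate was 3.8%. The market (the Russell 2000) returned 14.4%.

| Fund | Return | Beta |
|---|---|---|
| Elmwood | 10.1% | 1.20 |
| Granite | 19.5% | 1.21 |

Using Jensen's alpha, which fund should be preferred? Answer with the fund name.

Granite

Elmwood: α = 10.1% − [3.8% + 1.20 × (14.4% − 3.8%)] = -6.420
Granite: α = 19.5% − [3.8% + 1.21 × (14.4% − 3.8%)] = 2.874
Highest: Granite (2.874).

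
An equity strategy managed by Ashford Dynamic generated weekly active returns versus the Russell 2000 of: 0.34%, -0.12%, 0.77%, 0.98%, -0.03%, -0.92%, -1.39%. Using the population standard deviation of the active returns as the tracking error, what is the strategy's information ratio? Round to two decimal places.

-0.07

r̄ = (0.34 − 0.12 + 0.77 + 0.98 − 0.03 − 0.92 − 1.39) / 7 = -0.370 / 7 = -0.0529%
Σ(r − r̄)² = 4.4431; population σ = √(4.4431/7) = 0.7967%
IR = r̄ / tracking error = -0.0529 / 0.7967 = -0.0664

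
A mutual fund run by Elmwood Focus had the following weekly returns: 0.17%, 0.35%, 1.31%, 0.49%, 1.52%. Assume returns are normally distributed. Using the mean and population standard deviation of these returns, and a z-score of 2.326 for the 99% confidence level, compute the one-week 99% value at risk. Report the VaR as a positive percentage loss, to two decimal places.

0.49

r̄ = (0.17 + 0.35 + 1.31 + 0.49 + 1.52) / 5 = 3.840 / 5 = 0.7680%
Population σ = √[Σ(r − r̄)² / 5] = √[1.4689 / 5] = √0.2938 = 0.5420%
VaR = −(r̄ − z·σ) = −(0.7680 − 2.326 × 0.5420) = −(-0.4927) = 0.4927%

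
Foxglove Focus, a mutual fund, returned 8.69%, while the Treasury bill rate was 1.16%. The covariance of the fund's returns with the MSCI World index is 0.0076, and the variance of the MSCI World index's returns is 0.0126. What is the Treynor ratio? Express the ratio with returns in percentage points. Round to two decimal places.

12.48

β = Cov / Var = 0.0076 / 0.0126 = 0.6032
Treynor = (Rp − Rf) / β = (8.69% − 1.16%) / 0.6032 = 7.53 / 0.6032 = 12.4834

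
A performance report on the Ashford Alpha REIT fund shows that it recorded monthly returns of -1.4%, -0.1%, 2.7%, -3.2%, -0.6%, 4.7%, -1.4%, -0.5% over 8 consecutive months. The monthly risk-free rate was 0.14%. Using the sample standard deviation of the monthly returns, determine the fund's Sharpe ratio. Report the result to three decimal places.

-0.046

r̄ = (-1.4 − 0.1 + 2.7 − 3.2 − 0.6 + 4.7 − 1.4 − 0.5) / 8 = 0.0250%
Σ(r − r̄)² = (-1.4 − 0.0250)² + (-0.1 − 0.0250)² + … = 44.1550
sample σ = √(44.1550 / 7) = √6.3079 = 2.5116%
Sharpe = (r̄ − rf) / σ = (0.0250 − 0.14) / 2.5116 = -0.1150 / 2.5116 = -0.0458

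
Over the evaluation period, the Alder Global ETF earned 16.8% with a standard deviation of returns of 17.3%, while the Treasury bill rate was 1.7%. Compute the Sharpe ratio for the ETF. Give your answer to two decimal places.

Sharpe = (Rp − Rf) / σp = (16.8% − 1.7%) / 17.3% = 15.10% / 17.3% = 0.8728

0.87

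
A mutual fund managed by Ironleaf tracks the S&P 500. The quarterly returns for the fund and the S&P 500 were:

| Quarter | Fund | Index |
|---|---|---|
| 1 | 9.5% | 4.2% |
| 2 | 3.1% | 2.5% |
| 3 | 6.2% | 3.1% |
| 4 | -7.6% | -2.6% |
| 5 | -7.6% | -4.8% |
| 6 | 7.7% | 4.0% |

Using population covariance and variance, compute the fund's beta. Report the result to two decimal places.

1.96

r̄p = 1.8833%,  r̄m = 1.0667%
Cov = Σ(rp − r̄p)(rm − r̄m) / 6 = 23.6428
Var(rm) = Σ(rm − r̄m)² / 6 = 12.0789
β = Cov / Var = 23.6428 / 12.0789 = 1.9574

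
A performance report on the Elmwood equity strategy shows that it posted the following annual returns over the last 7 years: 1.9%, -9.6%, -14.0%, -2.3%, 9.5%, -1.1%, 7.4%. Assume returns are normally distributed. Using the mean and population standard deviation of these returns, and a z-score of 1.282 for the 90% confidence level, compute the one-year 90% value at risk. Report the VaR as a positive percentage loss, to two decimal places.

11.26

μ = (1.9 − 9.6 − 14 − 2.3 + 9.5 − 1.1 + 7.4) / 7 = -8.20 / 7 = -1.1714%
Σ(r − μ)² = (1.9 − (-1.1714))² + (-9.6 − (-1.1714))² + … = 433.6743
population σ = √(433.6743 / 7) = √61.9535 = 7.8711%
VaR = −(μ − z·σ) = −(-1.1714 − 1.282 × 7.8711) = −(-11.2622) = 11.2622%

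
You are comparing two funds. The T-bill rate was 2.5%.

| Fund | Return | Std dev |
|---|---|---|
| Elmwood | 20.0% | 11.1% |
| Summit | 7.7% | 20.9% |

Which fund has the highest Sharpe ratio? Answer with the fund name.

Elmwood: Sharpe ratio = (20.0% − 2.5%) / 11.1% = 1.577
Summit: Sharpe ratio = (7.7% − 2.5%) / 20.9% = 0.249
Highest: Elmwood (1.577).

Elmwood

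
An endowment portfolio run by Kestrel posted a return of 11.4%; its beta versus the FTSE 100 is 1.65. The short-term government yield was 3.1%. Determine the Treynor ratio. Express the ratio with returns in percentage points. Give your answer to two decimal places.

5.03

Treynor = (Rp − Rf) / β = (11.4% − 3.1%) / 1.65 = 8.30 / 1.65 = 5.0303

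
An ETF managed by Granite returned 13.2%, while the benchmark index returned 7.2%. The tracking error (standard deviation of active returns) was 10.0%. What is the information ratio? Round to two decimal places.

IR = (Rp − Rb) / TE = (13.2% − 7.2%) / 10.0% = 6.00% / 10.0% = 0.6000

0.60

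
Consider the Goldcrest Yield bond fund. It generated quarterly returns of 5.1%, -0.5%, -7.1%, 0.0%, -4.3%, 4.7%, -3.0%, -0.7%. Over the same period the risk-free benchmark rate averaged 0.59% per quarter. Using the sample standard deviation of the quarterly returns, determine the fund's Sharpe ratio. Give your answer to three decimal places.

r̄ = (5.1 − 0.5 − 7.1 + 0 − 4.3 + 4.7 − 3 − 0.7) / 8 = -5.80 / 8 = -0.7250%
Σ(r − r̄)² = (5.1 − (-0.7250))² + (-0.5 − (-0.7250))² + … = 122.5350
sample σ = √(122.5350 / 7) = √17.5050 = 4.1839%
Sharpe = (r̄ − rf) / σ = (-0.7250 − 0.59) / 4.1839 = -1.3150 / 4.1839 = -0.3143

-0.314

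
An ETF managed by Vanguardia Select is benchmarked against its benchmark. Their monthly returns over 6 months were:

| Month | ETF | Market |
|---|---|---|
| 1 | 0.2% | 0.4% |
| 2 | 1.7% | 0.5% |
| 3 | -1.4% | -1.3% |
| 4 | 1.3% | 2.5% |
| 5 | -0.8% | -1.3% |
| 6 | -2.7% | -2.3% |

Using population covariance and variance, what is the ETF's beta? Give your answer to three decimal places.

0.858

r̄p = -0.2833%,  r̄m = -0.2500%
Cov = Σ(rp − r̄p)(rm − r̄m) / 6 = 2.1375
Var(rm) = Σ(rm − r̄m)² / 6 = 2.4925
β = Cov / Var = 2.1375 / 2.4925 = 0.8576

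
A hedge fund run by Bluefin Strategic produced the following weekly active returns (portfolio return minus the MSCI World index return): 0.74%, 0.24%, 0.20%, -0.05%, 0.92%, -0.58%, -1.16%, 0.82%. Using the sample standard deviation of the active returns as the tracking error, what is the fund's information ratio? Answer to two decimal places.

r̄ = (0.74 + 0.24 + 0.2 − 0.05 + 0.92 − 0.58 − 1.16 + 0.82) / 8 = 1.130 / 8 = 0.1413%
Σ(r − r̄)² = (0.74 − 0.1413)² + (0.24 − 0.1413)² + (0.2 − 0.1413)² + … = 3.6889
sample σ = √(3.6889 / 7) = √0.5270 = 0.7259%
IR = r̄ / tracking error = 0.1413 / 0.7259 = 0.1947

0.19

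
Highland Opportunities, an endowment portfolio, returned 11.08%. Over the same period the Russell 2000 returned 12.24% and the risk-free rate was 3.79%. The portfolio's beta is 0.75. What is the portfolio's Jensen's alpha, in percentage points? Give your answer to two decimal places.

0.95

CAPM expected return = Rf + β(Rm − Rf) = 3.79% + 0.75 × (12.24% − 3.79%) = 3.79 + 0.75 × 8.45 = 10.1275%
Jensen's α = Rp − E[R] = 11.08% − 10.1275% = 0.9525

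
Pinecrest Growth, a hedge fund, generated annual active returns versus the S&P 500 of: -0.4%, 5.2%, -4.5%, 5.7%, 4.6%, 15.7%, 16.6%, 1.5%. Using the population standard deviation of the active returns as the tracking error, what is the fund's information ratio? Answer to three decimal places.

0.806

μ = (-0.4 + 5.2 − 4.5 + 5.7 + 4.6 + 15.7 + 16.6 + 1.5) / 8 = 44.40 / 8 = 5.5500%
Σ(r − μ)² = (-0.4 − 5.5500)² + (5.2 − 5.5500)² + … = 378.9800
σ = √[378.9800 / 8] = 6.8828%
IR = μ / tracking error = 5.5500 / 6.8828 = 0.8064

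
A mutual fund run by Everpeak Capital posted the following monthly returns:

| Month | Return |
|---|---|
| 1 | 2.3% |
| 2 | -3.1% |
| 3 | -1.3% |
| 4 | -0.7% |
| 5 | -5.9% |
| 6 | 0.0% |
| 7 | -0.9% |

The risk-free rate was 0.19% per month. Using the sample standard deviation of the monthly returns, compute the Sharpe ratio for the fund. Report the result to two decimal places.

-0.61

r̄ = (2.3 − 3.1 − 1.3 − 0.7 − 5.9 + 0 − 0.9) / 7 = -9.60 / 7 = -1.3714%
Sample σ = √[Σ(r − r̄)² / 6] = √[39.5343 / 6] = √6.5891 = 2.5669%
Sharpe = (r̄ − rf) / σ = (-1.3714 − 0.19) / 2.5669 = -1.5614 / 2.5669 = -0.6083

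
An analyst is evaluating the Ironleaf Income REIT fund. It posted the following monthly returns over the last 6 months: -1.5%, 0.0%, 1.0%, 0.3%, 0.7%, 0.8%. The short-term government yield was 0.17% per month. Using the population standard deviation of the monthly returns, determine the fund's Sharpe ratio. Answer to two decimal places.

0.06

Mean return r̄ = 1.30 / 6 = 0.2167%
Σ(r − r̄)² = (-1.5 − 0.2167)² + (0 − 0.2167)² + … = 4.1883
population σ = √(4.1883 / 6) = √0.6981 = 0.8355%
Sharpe = (r̄ − rf) / σ = (0.2167 − 0.17) / 0.8355 = 0.0467 / 0.8355 = 0.0559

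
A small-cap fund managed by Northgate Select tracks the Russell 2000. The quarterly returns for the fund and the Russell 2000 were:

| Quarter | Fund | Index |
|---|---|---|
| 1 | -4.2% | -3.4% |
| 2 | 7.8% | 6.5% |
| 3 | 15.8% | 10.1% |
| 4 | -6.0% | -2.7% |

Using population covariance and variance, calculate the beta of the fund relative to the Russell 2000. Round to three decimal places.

1.517

r̄p = 3.3500%,  r̄m = 2.6250%
Cov = Σ(rp − r̄p)(rm − r̄m) / 4 = 51.3963
Var(rm) = Σ(rm − r̄m)² / 4 = 33.8869
β = Cov / Var = 51.3963 / 33.8869 = 1.5167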